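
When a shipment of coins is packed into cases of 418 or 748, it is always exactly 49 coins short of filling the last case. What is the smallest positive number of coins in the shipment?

14163

Being 49 short of a full case of size k means N ≡ −49 (mod k), i.e. N + 49 is a multiple of each size.
418 = 2 × 11 × 19
748 = 2^2 × 11 × 17
LCM(418, 748) = 2^2 × 11 × 17 × 19 = 14212.
Smallest positive N is 14212 − 49 = 14163.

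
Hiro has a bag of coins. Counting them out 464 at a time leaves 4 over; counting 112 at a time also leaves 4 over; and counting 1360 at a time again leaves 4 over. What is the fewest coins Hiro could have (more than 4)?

N − 4 must be a common multiple of 464, 112, and 1360.
464 = 2^4 × 29
112 = 2^4 × 7
1360 = 2^4 × 5 × 17
LCM(464, 112, 1360) = 2^4 × 5 × 7 × 17 × 29 = 276080.
Smallest N > 4 is LCM + 4 = 276080 + 4 = 276084.

276084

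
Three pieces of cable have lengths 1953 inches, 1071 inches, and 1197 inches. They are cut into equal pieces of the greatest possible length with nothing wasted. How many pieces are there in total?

Piece length = gcd(1953, 1071, 1197).
1953 = 3^2 × 7 × 31
1071 = 3^2 × 7 × 17
1197 = 3^2 × 7 × 19
gcd(1953, 1071, 1197) = 3^2 × 7 = 63.
Total pieces = 1953/63 + 1071/63 + 1197/63 = 31 + 17 + 19 = 67.

67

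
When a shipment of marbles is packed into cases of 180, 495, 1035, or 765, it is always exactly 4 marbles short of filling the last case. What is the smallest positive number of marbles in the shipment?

774176

Being 4 short of a full case of size k means N ≡ −4 (mod k), i.e. N + 4 is a multiple of each size.
180 = 2^2 × 3^2 × 5
495 = 3^2 × 5 × 11
1035 = 3^2 × 5 × 23
765 = 3^2 × 5 × 17
LCM(180, 495, 1035, 765) = 2^2 × 3^2 × 5 × 11 × 17 × 23 = 774180.
Smallest positive N is 774180 − 4 = 774176.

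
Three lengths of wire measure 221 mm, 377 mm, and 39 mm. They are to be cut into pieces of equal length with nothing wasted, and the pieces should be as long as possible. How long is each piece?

Each piece length must divide every original length, so the longest possible is gcd(221, 377, 39).
221 = 13 × 17
377 = 13 × 29
39 = 3 × 13
gcd(221, 377, 39) = 13.

13 mm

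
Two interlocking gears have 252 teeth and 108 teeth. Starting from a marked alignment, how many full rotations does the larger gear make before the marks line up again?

3 rotations

They are all back at their starting positions together after one LCM of the periods.
252 = 2^2 × 3^2 × 7
108 = 2^2 × 3^3
LCM(252, 108) = 2^2 × 3^3 × 7 = 756.
Rotations for period 252: 756 / 252 = 3.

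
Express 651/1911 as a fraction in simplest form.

651 = 3 × 7 × 31
1911 = 3 × 7^2 × 13
gcd(651, 1911) = 3 × 7 = 21.
Divide numerator and denominator by 21: 651/1911 = 31/91.

31/91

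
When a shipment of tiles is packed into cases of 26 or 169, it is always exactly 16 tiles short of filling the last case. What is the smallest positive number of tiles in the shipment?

Being 16 short of a full case of size k means N ≡ −16 (mod k), i.e. N + 16 is a multiple of each size.
26 = 2 × 13
169 = 13^2
LCM(26, 169) = 2 × 13^2 = 338.
Smallest positive N is 338 − 16 = 322.

322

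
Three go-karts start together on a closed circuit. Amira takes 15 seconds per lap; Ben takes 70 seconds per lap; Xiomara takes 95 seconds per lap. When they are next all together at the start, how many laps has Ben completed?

They are all back at their starting positions together after one LCM of the periods.
15 = 3 × 5
70 = 2 × 5 × 7
95 = 5 × 19
LCM(15, 70, 95) = 2 × 3 × 5 × 7 × 19 = 3990.
Laps for period 70: 3990 / 70 = 57.

57 laps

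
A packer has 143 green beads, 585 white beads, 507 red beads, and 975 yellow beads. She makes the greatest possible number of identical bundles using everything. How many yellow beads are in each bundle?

75

Number of bundles = gcd(143, 585, 507, 975).
143 = 11 × 13
585 = 3^2 × 5 × 13
507 = 3 × 13^2
975 = 3 × 5^2 × 13
gcd(143, 585, 507, 975) = 13.
yellow beads per bundle = 975 / 13 = 75.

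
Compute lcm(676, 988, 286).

676 = 2^2 × 13^2
988 = 2^2 × 13 × 19
286 = 2 × 11 × 13
LCM(676, 988, 286) = 2^2 × 11 × 13^2 × 19 = 141284.

141284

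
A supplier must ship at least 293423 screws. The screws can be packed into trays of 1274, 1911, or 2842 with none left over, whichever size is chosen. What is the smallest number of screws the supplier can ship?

The number of screws must be a common multiple of 1274, 1911, and 2842, so a multiple of their LCM.
1274 = 2 × 7^2 × 13
1911 = 3 × 7^2 × 13
2842 = 2 × 7^2 × 29
LCM(1274, 1911, 2842) = 2 × 3 × 7^2 × 13 × 29 = 110838.
Smallest multiple of 110838 that is ≥ 293423: ⌈293423/110838⌉ × 110838 = 3 × 110838 = 332514.

332514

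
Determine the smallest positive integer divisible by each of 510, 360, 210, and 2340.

510 = 2 × 3 × 5 × 17
360 = 2^3 × 3^2 × 5
210 = 2 × 3 × 5 × 7
2340 = 2^2 × 3^2 × 5 × 13
LCM(510, 360, 210, 2340) = 2^3 × 3^2 × 5 × 7 × 13 × 17 = 556920.

556920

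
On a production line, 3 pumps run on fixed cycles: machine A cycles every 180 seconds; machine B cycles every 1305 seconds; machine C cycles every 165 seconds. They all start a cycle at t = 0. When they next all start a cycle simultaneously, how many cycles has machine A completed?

They are all back at their starting positions together after one LCM of the periods.
180 = 2^2 × 3^2 × 5
1305 = 3^2 × 5 × 29
165 = 3 × 5 × 11
LCM(180, 1305, 165) = 2^2 × 3^2 × 5 × 11 × 29 = 57420.
Cycles for period 180: 57420 / 180 = 319.

319 cycles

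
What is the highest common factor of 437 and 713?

23

437 = 19 × 23
713 = 23 × 31
gcd(437, 713) = 23.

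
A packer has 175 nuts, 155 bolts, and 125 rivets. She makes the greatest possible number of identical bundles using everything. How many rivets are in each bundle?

Number of bundles = gcd(175, 155, 125).
175 = 5^2 × 7
155 = 5 × 31
125 = 5^3
gcd(175, 155, 125) = 5.
rivets per bundle = 125 / 5 = 25.

25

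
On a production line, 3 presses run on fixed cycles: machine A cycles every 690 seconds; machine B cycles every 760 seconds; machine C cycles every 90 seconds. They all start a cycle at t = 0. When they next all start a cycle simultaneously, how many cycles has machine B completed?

207 cycles

All finish a whole number of cycles simultaneously at t = LCM of the periods.
690 = 2 × 3 × 5 × 23
760 = 2^3 × 5 × 19
90 = 2 × 3^2 × 5
LCM(690, 760, 90) = 2^3 × 3^2 × 5 × 19 × 23 = 157320.
Cycles for period 760: 157320 / 760 = 207.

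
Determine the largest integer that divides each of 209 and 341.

11

209 = 11 × 19
341 = 11 × 31
gcd(209, 341) = 11.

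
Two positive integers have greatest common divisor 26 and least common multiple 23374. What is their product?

607724

For any two positive integers, gcd × lcm = product = 26 × 23374 = 607724.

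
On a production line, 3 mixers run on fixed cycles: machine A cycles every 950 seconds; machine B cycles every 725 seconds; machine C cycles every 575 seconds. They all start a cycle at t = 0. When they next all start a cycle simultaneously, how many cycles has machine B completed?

All finish a whole number of cycles simultaneously at t = LCM of the periods.
950 = 2 × 5^2 × 19
725 = 5^2 × 29
575 = 5^2 × 23
LCM(950, 725, 575) = 2 × 5^2 × 19 × 23 × 29 = 633650.
Cycles for period 725: 633650 / 725 = 874.

874 cycles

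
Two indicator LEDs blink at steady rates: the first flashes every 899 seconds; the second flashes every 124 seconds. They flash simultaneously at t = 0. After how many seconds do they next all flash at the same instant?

We need the least common multiple of the intervals.
899 = 29 × 31
124 = 2^2 × 31
LCM(899, 124) = 2^2 × 29 × 31 = 3596.

3596 seconds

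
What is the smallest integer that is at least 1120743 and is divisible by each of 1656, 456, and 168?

The integer must be a common multiple of 1656, 456, and 168, so a multiple of their LCM.
1656 = 2^3 × 3^2 × 23
456 = 2^3 × 3 × 19
168 = 2^3 × 3 × 7
LCM(1656, 456, 168) = 2^3 × 3^2 × 7 × 19 × 23 = 220248.
Smallest multiple of 220248 that is ≥ 1120743: ⌈1120743/220248⌉ × 220248 = 6 × 220248 = 1321488.

1321488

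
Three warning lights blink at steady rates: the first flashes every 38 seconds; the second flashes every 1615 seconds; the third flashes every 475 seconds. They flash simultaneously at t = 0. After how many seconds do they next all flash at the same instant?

They coincide at every common multiple of the periods; the first is the LCM.
38 = 2 × 19
1615 = 5 × 17 × 19
475 = 5^2 × 19
LCM(38, 1615, 475) = 2 × 5^2 × 17 × 19 = 16150.

16150 seconds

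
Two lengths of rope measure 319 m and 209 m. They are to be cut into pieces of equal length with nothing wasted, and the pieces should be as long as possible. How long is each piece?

The greatest length dividing all of 319 and 209 is their gcd.
319 = 11 × 29
209 = 11 × 19
gcd(319, 209) = 11.

11 m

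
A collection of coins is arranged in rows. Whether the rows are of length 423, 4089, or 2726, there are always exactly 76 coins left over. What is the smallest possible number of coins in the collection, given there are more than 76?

N − 76 must be a common multiple of 423, 4089, and 2726.
423 = 3^2 × 47
4089 = 3 × 29 × 47
2726 = 2 × 29 × 47
LCM(423, 4089, 2726) = 2 × 3^2 × 29 × 47 = 24534.
Smallest N > 76 is LCM + 76 = 24534 + 76 = 24610.

24610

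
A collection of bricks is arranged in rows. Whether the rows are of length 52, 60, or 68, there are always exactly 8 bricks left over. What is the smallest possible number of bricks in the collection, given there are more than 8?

13268

N − 8 must be a common multiple of 52, 60, and 68.
52 = 2^2 × 13
60 = 2^2 × 3 × 5
68 = 2^2 × 17
LCM(52, 60, 68) = 2^2 × 3 × 5 × 13 × 17 = 13260.
Smallest N > 8 is LCM + 8 = 13260 + 8 = 13268.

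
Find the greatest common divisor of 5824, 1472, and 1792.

5824 = 2^6 × 7 × 13
1472 = 2^6 × 23
1792 = 2^8 × 7
gcd(5824, 1472, 1792) = 2^6 = 64.

64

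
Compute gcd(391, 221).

17

391 = 17 × 23
221 = 13 × 17
gcd(391, 221) = 17.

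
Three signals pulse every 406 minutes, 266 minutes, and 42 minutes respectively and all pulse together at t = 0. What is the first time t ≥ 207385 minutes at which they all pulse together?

208278 minutes

Joint pulses occur at multiples of LCM(406, 266, 42).
406 = 2 × 7 × 29
266 = 2 × 7 × 19
42 = 2 × 3 × 7
LCM(406, 266, 42) = 2 × 3 × 7 × 19 × 29 = 23142.
Smallest multiple of 23142 that is ≥ 207385: ⌈207385/23142⌉ × 23142 = 9 × 23142 = 208278.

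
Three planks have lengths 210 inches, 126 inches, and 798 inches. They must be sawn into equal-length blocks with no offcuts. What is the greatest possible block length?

This is the greatest common divisor of 210, 126, and 798.
210 = 2 × 3 × 5 × 7
126 = 2 × 3^2 × 7
798 = 2 × 3 × 7 × 19
gcd(210, 126, 798) = 2 × 3 × 7 = 42.

42 inches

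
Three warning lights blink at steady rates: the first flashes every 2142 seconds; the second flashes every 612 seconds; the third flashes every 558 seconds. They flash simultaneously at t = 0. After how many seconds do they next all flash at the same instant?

The first simultaneous occurrence is after LCM of the individual periods.
2142 = 2 × 3^2 × 7 × 17
612 = 2^2 × 3^2 × 17
558 = 2 × 3^2 × 31
LCM(2142, 612, 558) = 2^2 × 3^2 × 7 × 17 × 31 = 132804.

132804 seconds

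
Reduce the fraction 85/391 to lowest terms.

5/23

85 = 5 × 17
391 = 17 × 23
gcd(85, 391) = 17.
Divide numerator and denominator by 17: 85/391 = 5/23.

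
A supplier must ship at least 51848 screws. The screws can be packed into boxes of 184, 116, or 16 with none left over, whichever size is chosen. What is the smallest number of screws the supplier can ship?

The number of screws must be a common multiple of 184, 116, and 16, so a multiple of their LCM.
184 = 2^3 × 23
116 = 2^2 × 29
16 = 2^4
LCM(184, 116, 16) = 2^4 × 23 × 29 = 10672.
Smallest multiple of 10672 that is ≥ 51848: ⌈51848/10672⌉ × 10672 = 5 × 10672 = 53360.

53360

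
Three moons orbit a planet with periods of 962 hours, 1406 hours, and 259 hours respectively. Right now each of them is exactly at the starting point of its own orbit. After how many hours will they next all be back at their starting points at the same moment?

The first simultaneous occurrence is after LCM of the individual periods.
962 = 2 × 13 × 37
1406 = 2 × 19 × 37
259 = 7 × 37
LCM(962, 1406, 259) = 2 × 7 × 13 × 19 × 37 = 127946.

127946 hours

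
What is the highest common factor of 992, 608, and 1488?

16

992 = 2^5 × 31
608 = 2^5 × 19
1488 = 2^4 × 3 × 31
gcd(992, 608, 1488) = 2^4 = 16.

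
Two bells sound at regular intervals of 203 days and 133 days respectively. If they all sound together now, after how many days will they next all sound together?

3857 days

We need the least common multiple of the intervals.
203 = 7 × 29
133 = 7 × 19
LCM(203, 133) = 7 × 19 × 29 = 3857.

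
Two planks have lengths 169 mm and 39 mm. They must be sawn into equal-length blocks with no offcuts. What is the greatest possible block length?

By the Euclidean algorithm:
169 = 4 × 39 + 13
39 = 3 × 13 + 0
gcd(169, 39) = 13.

13 mm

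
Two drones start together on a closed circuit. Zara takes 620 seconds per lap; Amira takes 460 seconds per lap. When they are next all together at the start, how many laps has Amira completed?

31 laps

All finish a whole number of cycles simultaneously at t = LCM of the periods.
620 = 2^2 × 5 × 31
460 = 2^2 × 5 × 23
LCM(620, 460) = 2^2 × 5 × 23 × 31 = 14260.
Laps for period 460: 14260 / 460 = 31.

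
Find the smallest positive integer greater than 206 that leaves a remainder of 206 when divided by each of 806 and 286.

N − 206 must be a common multiple of 806 and 286.
806 = 2 × 13 × 31
286 = 2 × 11 × 13
LCM(806, 286) = 2 × 11 × 13 × 31 = 8866.
Smallest N > 206 is LCM + 206 = 8866 + 206 = 9072.

9072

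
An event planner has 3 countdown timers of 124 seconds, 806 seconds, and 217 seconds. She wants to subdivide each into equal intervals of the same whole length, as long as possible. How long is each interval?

The interval must divide each timer length; the longest such is the gcd.
124 = 2^2 × 31
806 = 2 × 13 × 31
217 = 7 × 31
gcd(124, 806, 217) = 31.

31 seconds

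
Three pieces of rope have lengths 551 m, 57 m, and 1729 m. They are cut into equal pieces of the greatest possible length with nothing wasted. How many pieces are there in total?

123

Piece length = gcd(551, 57, 1729).
551 = 19 × 29
57 = 3 × 19
1729 = 7 × 13 × 19
gcd(551, 57, 1729) = 19.
Total pieces = 551/19 + 57/19 + 1729/19 = 29 + 3 + 91 = 123.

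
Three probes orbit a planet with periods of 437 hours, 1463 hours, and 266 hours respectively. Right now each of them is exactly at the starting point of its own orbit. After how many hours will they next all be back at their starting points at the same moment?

67298 hours

We need the least common multiple of the intervals.
437 = 19 × 23
1463 = 7 × 11 × 19
266 = 2 × 7 × 19
LCM(437, 1463, 266) = 2 × 7 × 11 × 19 × 23 = 67298.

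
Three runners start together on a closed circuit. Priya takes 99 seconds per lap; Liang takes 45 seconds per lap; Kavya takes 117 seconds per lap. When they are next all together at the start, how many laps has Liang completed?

They are all back at their starting positions together after one LCM of the periods.
99 = 3^2 × 11
45 = 3^2 × 5
117 = 3^2 × 13
LCM(99, 45, 117) = 3^2 × 5 × 11 × 13 = 6435.
Laps for period 45: 6435 / 45 = 143.

143 laps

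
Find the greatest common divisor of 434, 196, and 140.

14

434 = 2 × 7 × 31
196 = 2^2 × 7^2
140 = 2^2 × 5 × 7
gcd(434, 196, 140) = 2 × 7 = 14.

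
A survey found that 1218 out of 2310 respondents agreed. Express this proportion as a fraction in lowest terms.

29/55

1218 = 2 × 3 × 7 × 29
2310 = 2 × 3 × 5 × 7 × 11
gcd(1218, 2310) = 2 × 3 × 7 = 42.
Divide numerator and denominator by 42: 1218/2310 = 29/55.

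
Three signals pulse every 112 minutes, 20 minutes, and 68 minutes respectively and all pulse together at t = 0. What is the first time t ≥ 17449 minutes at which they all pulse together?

Joint pulses occur at multiples of LCM(112, 20, 68).
112 = 2^4 × 7
20 = 2^2 × 5
68 = 2^2 × 17
LCM(112, 20, 68) = 2^4 × 5 × 7 × 17 = 9520.
Smallest multiple of 9520 that is ≥ 17449: ⌈17449/9520⌉ × 9520 = 2 × 9520 = 19040.

19040 minutes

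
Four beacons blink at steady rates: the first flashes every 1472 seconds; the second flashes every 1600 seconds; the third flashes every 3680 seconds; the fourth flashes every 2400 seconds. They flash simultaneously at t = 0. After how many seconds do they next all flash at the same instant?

110400 seconds

The first simultaneous occurrence is after LCM of the individual periods.
1472 = 2^6 × 23
1600 = 2^6 × 5^2
3680 = 2^5 × 5 × 23
2400 = 2^5 × 3 × 5^2
LCM(1472, 1600, 3680, 2400) = 2^6 × 3 × 5^2 × 23 = 110400.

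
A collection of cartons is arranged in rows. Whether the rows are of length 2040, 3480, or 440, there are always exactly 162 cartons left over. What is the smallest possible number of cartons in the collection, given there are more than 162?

650922

N − 162 must be a common multiple of 2040, 3480, and 440.
2040 = 2^3 × 3 × 5 × 17
3480 = 2^3 × 3 × 5 × 29
440 = 2^3 × 5 × 11
LCM(2040, 3480, 440) = 2^3 × 3 × 5 × 11 × 17 × 29 = 650760.
Smallest N > 162 is LCM + 162 = 650760 + 162 = 650922.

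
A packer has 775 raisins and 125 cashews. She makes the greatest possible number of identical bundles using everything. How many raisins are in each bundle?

31

Number of bundles = gcd(775, 125).
775 = 5^2 × 31
125 = 5^3
gcd(775, 125) = 5^2 = 25.
raisins per bundle = 775 / 25 = 31.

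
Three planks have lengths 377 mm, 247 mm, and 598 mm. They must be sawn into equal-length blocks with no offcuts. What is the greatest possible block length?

This is the greatest common divisor of 377, 247, and 598.
377 = 13 × 29
247 = 13 × 19
598 = 2 × 13 × 23
gcd(377, 247, 598) = 13.

13 mm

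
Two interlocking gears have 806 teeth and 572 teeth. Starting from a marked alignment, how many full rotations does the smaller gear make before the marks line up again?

The first common completion time is the LCM of the periods.
806 = 2 × 13 × 31
572 = 2^2 × 11 × 13
LCM(806, 572) = 2^2 × 11 × 13 × 31 = 17732.
Rotations for period 572: 17732 / 572 = 31.

31 rotations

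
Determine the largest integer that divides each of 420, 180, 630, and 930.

420 = 2^2 × 3 × 5 × 7
180 = 2^2 × 3^2 × 5
630 = 2 × 3^2 × 5 × 7
930 = 2 × 3 × 5 × 31
gcd(420, 180, 630, 930) = 2 × 3 × 5 = 30.

30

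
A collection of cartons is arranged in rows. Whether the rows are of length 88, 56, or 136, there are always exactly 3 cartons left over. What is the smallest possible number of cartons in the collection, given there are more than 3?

N − 3 must be a common multiple of 88, 56, and 136.
88 = 2^3 × 11
56 = 2^3 × 7
136 = 2^3 × 17
LCM(88, 56, 136) = 2^3 × 7 × 11 × 17 = 10472.
Smallest N > 3 is LCM + 3 = 10472 + 3 = 10475.

10475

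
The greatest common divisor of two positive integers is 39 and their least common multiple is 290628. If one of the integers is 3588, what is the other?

3159

For two integers, gcd × lcm = product, so the other is (39 × 290628) / 3588 = 11334492 / 3588 = 3159.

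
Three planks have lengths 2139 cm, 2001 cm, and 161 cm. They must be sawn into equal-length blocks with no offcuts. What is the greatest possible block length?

23 cm

The block length must divide every plank, so the greatest is gcd(2139, 2001, 161).
2139 = 3 × 23 × 31
2001 = 3 × 23 × 29
161 = 7 × 23
gcd(2139, 2001, 161) = 23.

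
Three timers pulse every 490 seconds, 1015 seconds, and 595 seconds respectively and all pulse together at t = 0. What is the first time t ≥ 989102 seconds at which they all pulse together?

Joint pulses occur at multiples of LCM(490, 1015, 595).
490 = 2 × 5 × 7^2
1015 = 5 × 7 × 29
595 = 5 × 7 × 17
LCM(490, 1015, 595) = 2 × 5 × 7^2 × 17 × 29 = 241570.
Smallest multiple of 241570 that is ≥ 989102: ⌈989102/241570⌉ × 241570 = 5 × 241570 = 1207850.

1207850 seconds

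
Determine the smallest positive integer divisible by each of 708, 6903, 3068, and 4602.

27612

708 = 2^2 × 3 × 59
6903 = 3^2 × 13 × 59
3068 = 2^2 × 13 × 59
4602 = 2 × 3 × 13 × 59
LCM(708, 6903, 3068, 4602) = 2^2 × 3^2 × 13 × 59 = 27612.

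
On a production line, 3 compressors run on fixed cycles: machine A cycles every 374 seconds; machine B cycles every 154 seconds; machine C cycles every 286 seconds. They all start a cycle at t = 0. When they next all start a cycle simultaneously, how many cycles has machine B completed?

221 cycles

The first common completion time is the LCM of the periods.
374 = 2 × 11 × 17
154 = 2 × 7 × 11
286 = 2 × 11 × 13
LCM(374, 154, 286) = 2 × 7 × 11 × 13 × 17 = 34034.
Cycles for period 154: 34034 / 154 = 221.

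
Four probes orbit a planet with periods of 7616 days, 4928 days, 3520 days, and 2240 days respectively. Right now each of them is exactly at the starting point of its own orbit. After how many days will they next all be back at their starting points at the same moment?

They coincide at every common multiple of the periods; the first is the LCM.
7616 = 2^6 × 7 × 17
4928 = 2^6 × 7 × 11
3520 = 2^6 × 5 × 11
2240 = 2^6 × 5 × 7
LCM(7616, 4928, 3520, 2240) = 2^6 × 5 × 7 × 11 × 17 = 418880.

418880 days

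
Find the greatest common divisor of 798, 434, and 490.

14

798 = 2 × 3 × 7 × 19
434 = 2 × 7 × 31
490 = 2 × 5 × 7^2
gcd(798, 434, 490) = 2 × 7 = 14.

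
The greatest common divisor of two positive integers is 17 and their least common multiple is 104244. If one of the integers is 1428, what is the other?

For two integers, gcd × lcm = product, so the other is (17 × 104244) / 1428 = 1772148 / 1428 = 1241.

1241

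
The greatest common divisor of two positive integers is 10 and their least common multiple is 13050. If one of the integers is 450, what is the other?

290

For two integers, gcd × lcm = product, so the other is (10 × 13050) / 450 = 130500 / 450 = 290.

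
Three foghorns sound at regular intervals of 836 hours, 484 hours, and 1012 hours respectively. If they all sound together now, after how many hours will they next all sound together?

We need the least common multiple of the intervals.
836 = 2^2 × 11 × 19
484 = 2^2 × 11^2
1012 = 2^2 × 11 × 23
LCM(836, 484, 1012) = 2^2 × 11^2 × 19 × 23 = 211508.

211508 hours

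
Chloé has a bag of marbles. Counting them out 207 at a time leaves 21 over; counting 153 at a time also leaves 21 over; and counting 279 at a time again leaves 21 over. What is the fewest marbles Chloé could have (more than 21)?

N − 21 must be a common multiple of 207, 153, and 279.
207 = 3^2 × 23
153 = 3^2 × 17
279 = 3^2 × 31
LCM(207, 153, 279) = 3^2 × 17 × 23 × 31 = 109089.
Smallest N > 21 is LCM + 21 = 109089 + 21 = 109110.

109110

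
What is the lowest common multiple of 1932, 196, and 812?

392196

1932 = 2^2 × 3 × 7 × 23
196 = 2^2 × 7^2
812 = 2^2 × 7 × 29
LCM(1932, 196, 812) = 2^2 × 3 × 7^2 × 23 × 29 = 392196.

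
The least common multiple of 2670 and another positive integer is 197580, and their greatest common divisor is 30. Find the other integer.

gcd × lcm = product of the two integers, so the other integer is (30 × 197580) / 2670 = 2220.

2220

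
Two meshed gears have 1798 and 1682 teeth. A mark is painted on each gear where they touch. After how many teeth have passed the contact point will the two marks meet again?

They coincide at every common multiple of the periods; the first is the LCM.
1798 = 2 × 29 × 31
1682 = 2 × 29^2
LCM(1798, 1682) = 2 × 29^2 × 31 = 52142.

52142 teeth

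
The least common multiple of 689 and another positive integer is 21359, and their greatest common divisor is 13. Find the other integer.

403

gcd × lcm = product of the two integers, so the other integer is (13 × 21359) / 689 = 403.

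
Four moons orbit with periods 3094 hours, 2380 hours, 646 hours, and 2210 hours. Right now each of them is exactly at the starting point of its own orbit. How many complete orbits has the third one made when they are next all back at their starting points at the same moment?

910 orbits

They are all back at their starting positions together after one LCM of the periods.
3094 = 2 × 7 × 13 × 17
2380 = 2^2 × 5 × 7 × 17
646 = 2 × 17 × 19
2210 = 2 × 5 × 13 × 17
LCM(3094, 2380, 646, 2210) = 2^2 × 5 × 7 × 13 × 17 × 19 = 587860.
Orbits for period 646: 587860 / 646 = 910.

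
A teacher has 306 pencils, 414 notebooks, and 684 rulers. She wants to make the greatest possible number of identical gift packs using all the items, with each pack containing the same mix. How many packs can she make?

The pack count must divide each quantity, so the greatest is gcd(306, 414, 684).
306 = 2 × 3^2 × 17
414 = 2 × 3^2 × 23
684 = 2^2 × 3^2 × 19
gcd(306, 414, 684) = 2 × 3^2 = 18.

18 packs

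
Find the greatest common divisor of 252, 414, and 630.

18

252 = 2^2 × 3^2 × 7
414 = 2 × 3^2 × 23
630 = 2 × 3^2 × 5 × 7
gcd(252, 414, 630) = 2 × 3^2 = 18.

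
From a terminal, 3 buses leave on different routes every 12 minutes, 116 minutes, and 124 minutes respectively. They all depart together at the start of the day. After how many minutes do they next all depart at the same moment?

10788 minutes

We need the least common multiple of the intervals.
12 = 2^2 × 3
116 = 2^2 × 29
124 = 2^2 × 31
LCM(12, 116, 124) = 2^2 × 3 × 29 × 31 = 10788.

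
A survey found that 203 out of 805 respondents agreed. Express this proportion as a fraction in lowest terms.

203 = 7 × 29
805 = 5 × 7 × 23
gcd(203, 805) = 7.
Divide numerator and denominator by 7: 203/805 = 29/115.

29/115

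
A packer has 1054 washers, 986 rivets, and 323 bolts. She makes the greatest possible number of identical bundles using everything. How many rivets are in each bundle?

58

Number of bundles = gcd(1054, 986, 323).
1054 = 2 × 17 × 31
986 = 2 × 17 × 29
323 = 17 × 19
gcd(1054, 986, 323) = 17.
rivets per bundle = 986 / 17 = 58.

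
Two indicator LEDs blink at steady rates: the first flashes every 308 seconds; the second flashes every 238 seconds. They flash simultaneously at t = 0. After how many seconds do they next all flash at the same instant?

The first simultaneous occurrence is after LCM of the individual periods.
308 = 2^2 × 7 × 11
238 = 2 × 7 × 17
LCM(308, 238) = 2^2 × 7 × 11 × 17 = 5236.

5236 seconds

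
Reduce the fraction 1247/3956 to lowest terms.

29/92

1247 = 29 × 43
3956 = 2^2 × 23 × 43
gcd(1247, 3956) = 43.
Divide numerator and denominator by 43: 1247/3956 = 29/92.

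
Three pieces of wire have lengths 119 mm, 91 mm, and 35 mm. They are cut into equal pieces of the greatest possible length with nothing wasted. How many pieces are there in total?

Piece length = gcd(119, 91, 35).
119 = 7 × 17
91 = 7 × 13
35 = 5 × 7
gcd(119, 91, 35) = 7.
Total pieces = 119/7 + 91/7 + 35/7 = 17 + 13 + 5 = 35.

35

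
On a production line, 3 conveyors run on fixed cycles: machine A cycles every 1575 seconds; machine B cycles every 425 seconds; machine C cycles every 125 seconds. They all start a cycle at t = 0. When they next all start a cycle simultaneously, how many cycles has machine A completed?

The first common completion time is the LCM of the periods.
1575 = 3^2 × 5^2 × 7
425 = 5^2 × 17
125 = 5^3
LCM(1575, 425, 125) = 3^2 × 5^3 × 7 × 17 = 133875.
Cycles for period 1575: 133875 / 1575 = 85.

85 cycles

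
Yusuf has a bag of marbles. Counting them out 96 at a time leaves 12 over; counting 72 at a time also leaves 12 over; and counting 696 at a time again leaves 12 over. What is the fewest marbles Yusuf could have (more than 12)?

8364

N − 12 must be a common multiple of 96, 72, and 696.
96 = 2^5 × 3
72 = 2^3 × 3^2
696 = 2^3 × 3 × 29
LCM(96, 72, 696) = 2^5 × 3^2 × 29 = 8352.
Smallest N > 12 is LCM + 12 = 8352 + 12 = 8364.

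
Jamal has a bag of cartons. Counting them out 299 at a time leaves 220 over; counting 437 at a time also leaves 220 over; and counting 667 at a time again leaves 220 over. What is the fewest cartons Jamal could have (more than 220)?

164969

N − 220 must be a common multiple of 299, 437, and 667.
299 = 13 × 23
437 = 19 × 23
667 = 23 × 29
LCM(299, 437, 667) = 13 × 19 × 23 × 29 = 164749.
Smallest N > 220 is LCM + 220 = 164749 + 220 = 164969.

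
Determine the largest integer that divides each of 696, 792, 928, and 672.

8

696 = 2^3 × 3 × 29
792 = 2^3 × 3^2 × 11
928 = 2^5 × 29
672 = 2^5 × 3 × 7
gcd(696, 792, 928, 672) = 2^3 = 8.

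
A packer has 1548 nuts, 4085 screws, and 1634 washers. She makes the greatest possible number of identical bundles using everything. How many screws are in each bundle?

95

Number of bundles = gcd(1548, 4085, 1634).
1548 = 2^2 × 3^2 × 43
4085 = 5 × 19 × 43
1634 = 2 × 19 × 43
gcd(1548, 4085, 1634) = 43.
screws per bundle = 4085 / 43 = 95.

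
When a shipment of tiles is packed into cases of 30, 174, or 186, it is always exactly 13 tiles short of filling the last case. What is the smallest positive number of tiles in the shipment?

Being 13 short of a full case of size k means N ≡ −13 (mod k), i.e. N + 13 is a multiple of each size.
30 = 2 × 3 × 5
174 = 2 × 3 × 29
186 = 2 × 3 × 31
LCM(30, 174, 186) = 2 × 3 × 5 × 29 × 31 = 26970.
Smallest positive N is 26970 − 13 = 26957.

26957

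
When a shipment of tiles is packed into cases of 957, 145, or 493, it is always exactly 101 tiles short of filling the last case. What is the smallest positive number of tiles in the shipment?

Being 101 short of a full case of size k means N ≡ −101 (mod k), i.e. N + 101 is a multiple of each size.
957 = 3 × 11 × 29
145 = 5 × 29
493 = 17 × 29
LCM(957, 145, 493) = 3 × 5 × 11 × 17 × 29 = 81345.
Smallest positive N is 81345 − 101 = 81244.

81244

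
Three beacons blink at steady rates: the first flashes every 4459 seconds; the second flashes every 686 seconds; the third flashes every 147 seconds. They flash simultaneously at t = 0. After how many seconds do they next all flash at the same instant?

The first simultaneous occurrence is after LCM of the individual periods.
4459 = 7^3 × 13
686 = 2 × 7^3
147 = 3 × 7^2
LCM(4459, 686, 147) = 2 × 3 × 7^3 × 13 = 26754.

26754 seconds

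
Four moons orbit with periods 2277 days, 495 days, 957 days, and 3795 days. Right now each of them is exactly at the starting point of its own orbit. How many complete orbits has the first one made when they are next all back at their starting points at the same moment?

All finish a whole number of cycles simultaneously at t = LCM of the periods.
2277 = 3^2 × 11 × 23
495 = 3^2 × 5 × 11
957 = 3 × 11 × 29
3795 = 3 × 5 × 11 × 23
LCM(2277, 495, 957, 3795) = 3^2 × 5 × 11 × 23 × 29 = 330165.
Orbits for period 2277: 330165 / 2277 = 145.

145 orbits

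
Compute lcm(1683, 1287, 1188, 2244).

262548

1683 = 3^2 × 11 × 17
1287 = 3^2 × 11 × 13
1188 = 2^2 × 3^3 × 11
2244 = 2^2 × 3 × 11 × 17
LCM(1683, 1287, 1188, 2244) = 2^2 × 3^3 × 11 × 13 × 17 = 262548.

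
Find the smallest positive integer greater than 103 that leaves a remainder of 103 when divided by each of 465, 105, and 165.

N − 103 must be a common multiple of 465, 105, and 165.
465 = 3 × 5 × 31
105 = 3 × 5 × 7
165 = 3 × 5 × 11
LCM(465, 105, 165) = 3 × 5 × 7 × 11 × 31 = 35805.
Smallest N > 103 is LCM + 103 = 35805 + 103 = 35908.

35908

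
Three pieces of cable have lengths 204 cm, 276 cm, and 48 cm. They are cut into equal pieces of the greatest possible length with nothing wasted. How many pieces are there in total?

Piece length = gcd(204, 276, 48).
204 = 2^2 × 3 × 17
276 = 2^2 × 3 × 23
48 = 2^4 × 3
gcd(204, 276, 48) = 2^2 × 3 = 12.
Total pieces = 204/12 + 276/12 + 48/12 = 17 + 23 + 4 = 44.

44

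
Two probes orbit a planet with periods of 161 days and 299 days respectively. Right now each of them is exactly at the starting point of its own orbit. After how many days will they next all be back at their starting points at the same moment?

The first simultaneous occurrence is after LCM of the individual periods.
161 = 7 × 23
299 = 13 × 23
LCM(161, 299) = 7 × 13 × 23 = 2093.

2093 days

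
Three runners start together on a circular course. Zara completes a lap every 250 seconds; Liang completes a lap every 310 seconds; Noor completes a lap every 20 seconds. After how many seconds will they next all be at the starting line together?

The first simultaneous occurrence is after LCM of the individual periods.
250 = 2 × 5^3
310 = 2 × 5 × 31
20 = 2^2 × 5
LCM(250, 310, 20) = 2^2 × 5^3 × 31 = 15500.

15500 seconds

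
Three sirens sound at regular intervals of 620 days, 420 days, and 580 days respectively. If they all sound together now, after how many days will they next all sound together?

The first simultaneous occurrence is after LCM of the individual periods.
620 = 2^2 × 5 × 31
420 = 2^2 × 3 × 5 × 7
580 = 2^2 × 5 × 29
LCM(620, 420, 580) = 2^2 × 3 × 5 × 7 × 29 × 31 = 377580.

377580 days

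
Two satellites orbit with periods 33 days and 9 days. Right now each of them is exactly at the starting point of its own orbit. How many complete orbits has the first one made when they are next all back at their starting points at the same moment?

3 orbits

All finish a whole number of cycles simultaneously at t = LCM of the periods.
33 = 3 × 11
9 = 3^2
LCM(33, 9) = 3^2 × 11 = 99.
Orbits for period 33: 99 / 33 = 3.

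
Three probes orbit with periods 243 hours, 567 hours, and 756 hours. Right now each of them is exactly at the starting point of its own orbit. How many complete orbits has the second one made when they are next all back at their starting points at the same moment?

12 orbits

All finish a whole number of cycles simultaneously at t = LCM of the periods.
243 = 3^5
567 = 3^4 × 7
756 = 2^2 × 3^3 × 7
LCM(243, 567, 756) = 2^2 × 3^5 × 7 = 6804.
Orbits for period 567: 6804 / 567 = 12.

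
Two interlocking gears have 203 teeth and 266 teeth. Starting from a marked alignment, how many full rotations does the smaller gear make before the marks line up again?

They are all back at their starting positions together after one LCM of the periods.
203 = 7 × 29
266 = 2 × 7 × 19
LCM(203, 266) = 2 × 7 × 19 × 29 = 7714.
Rotations for period 203: 7714 / 203 = 38.

38 rotations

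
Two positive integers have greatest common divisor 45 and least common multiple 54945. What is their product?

For any two positive integers, gcd × lcm = product = 45 × 54945 = 2472525.

2472525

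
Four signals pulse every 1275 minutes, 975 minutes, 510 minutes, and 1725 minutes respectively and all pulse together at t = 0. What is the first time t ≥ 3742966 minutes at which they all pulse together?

3812250 minutes

Joint pulses occur at multiples of LCM(1275, 975, 510, 1725).
1275 = 3 × 5^2 × 17
975 = 3 × 5^2 × 13
510 = 2 × 3 × 5 × 17
1725 = 3 × 5^2 × 23
LCM(1275, 975, 510, 1725) = 2 × 3 × 5^2 × 13 × 17 × 23 = 762450.
Smallest multiple of 762450 that is ≥ 3742966: ⌈3742966/762450⌉ × 762450 = 5 × 762450 = 3812250.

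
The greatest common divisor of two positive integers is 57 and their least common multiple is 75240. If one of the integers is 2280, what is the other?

For two integers, gcd × lcm = product, so the other is (57 × 75240) / 2280 = 4288680 / 2280 = 1881.

1881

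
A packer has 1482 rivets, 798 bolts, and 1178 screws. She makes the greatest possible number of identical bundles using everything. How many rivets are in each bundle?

39

Number of bundles = gcd(1482, 798, 1178).
1482 = 2 × 3 × 13 × 19
798 = 2 × 3 × 7 × 19
1178 = 2 × 19 × 31
gcd(1482, 798, 1178) = 2 × 19 = 38.
rivets per bundle = 1482 / 38 = 39.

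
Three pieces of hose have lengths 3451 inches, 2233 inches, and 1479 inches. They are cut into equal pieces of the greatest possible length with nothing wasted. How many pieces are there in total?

Piece length = gcd(3451, 2233, 1479).
3451 = 7 × 17 × 29
2233 = 7 × 11 × 29
1479 = 3 × 17 × 29
gcd(3451, 2233, 1479) = 29.
Total pieces = 3451/29 + 2233/29 + 1479/29 = 119 + 77 + 51 = 247.

247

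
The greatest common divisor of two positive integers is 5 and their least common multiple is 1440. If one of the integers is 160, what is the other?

45

For two integers, gcd × lcm = product, so the other is (5 × 1440) / 160 = 7200 / 160 = 45.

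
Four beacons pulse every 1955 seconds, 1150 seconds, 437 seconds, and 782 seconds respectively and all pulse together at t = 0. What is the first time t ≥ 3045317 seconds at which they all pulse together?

Joint pulses occur at multiples of LCM(1955, 1150, 437, 782).
1955 = 5 × 17 × 23
1150 = 2 × 5^2 × 23
437 = 19 × 23
782 = 2 × 17 × 23
LCM(1955, 1150, 437, 782) = 2 × 5^2 × 17 × 19 × 23 = 371450.
Smallest multiple of 371450 that is ≥ 3045317: ⌈3045317/371450⌉ × 371450 = 9 × 371450 = 3343050.

3343050 seconds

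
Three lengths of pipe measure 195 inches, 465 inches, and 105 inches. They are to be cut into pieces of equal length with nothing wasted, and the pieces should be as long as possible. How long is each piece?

15 inches

The greatest length dividing all of 195, 465, and 105 is their gcd.
195 = 3 × 5 × 13
465 = 3 × 5 × 31
105 = 3 × 5 × 7
gcd(195, 465, 105) = 3 × 5 = 15.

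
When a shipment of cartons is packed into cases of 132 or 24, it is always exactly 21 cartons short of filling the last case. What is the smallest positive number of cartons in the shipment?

243

Being 21 short of a full case of size k means N ≡ −21 (mod k), i.e. N + 21 is a multiple of each size.
132 = 2^2 × 3 × 11
24 = 2^3 × 3
LCM(132, 24) = 2^3 × 3 × 11 = 264.
Smallest positive N is 264 − 21 = 243.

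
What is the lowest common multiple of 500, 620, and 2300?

356500

500 = 2^2 × 5^3
620 = 2^2 × 5 × 31
2300 = 2^2 × 5^2 × 23
LCM(500, 620, 2300) = 2^2 × 5^3 × 23 × 31 = 356500.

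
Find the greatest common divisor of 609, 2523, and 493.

29

609 = 3 × 7 × 29
2523 = 3 × 29^2
493 = 17 × 29
gcd(609, 2523, 493) = 29.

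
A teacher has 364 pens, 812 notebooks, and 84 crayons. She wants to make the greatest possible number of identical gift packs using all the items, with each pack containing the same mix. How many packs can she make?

28 packs

The pack count must divide each quantity, so the greatest is gcd(364, 812, 84).
364 = 2^2 × 7 × 13
812 = 2^2 × 7 × 29
84 = 2^2 × 3 × 7
gcd(364, 812, 84) = 2^2 × 7 = 28.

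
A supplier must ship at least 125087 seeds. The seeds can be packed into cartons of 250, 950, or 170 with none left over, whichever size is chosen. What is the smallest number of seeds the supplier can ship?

The number of seeds must be a common multiple of 250, 950, and 170, so a multiple of their LCM.
250 = 2 × 5^3
950 = 2 × 5^2 × 19
170 = 2 × 5 × 17
LCM(250, 950, 170) = 2 × 5^3 × 17 × 19 = 80750.
Smallest multiple of 80750 that is ≥ 125087: ⌈125087/80750⌉ × 80750 = 2 × 80750 = 161500.

161500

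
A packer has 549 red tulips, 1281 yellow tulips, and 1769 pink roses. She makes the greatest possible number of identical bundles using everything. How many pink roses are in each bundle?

Number of bundles = gcd(549, 1281, 1769).
549 = 3^2 × 61
1281 = 3 × 7 × 61
1769 = 29 × 61
gcd(549, 1281, 1769) = 61.
pink roses per bundle = 1769 / 61 = 29.

29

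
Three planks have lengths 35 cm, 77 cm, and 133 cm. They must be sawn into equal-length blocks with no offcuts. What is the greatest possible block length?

7 cm

This is the greatest common divisor of 35, 77, and 133.
35 = 5 × 7
77 = 7 × 11
133 = 7 × 19
gcd(35, 77, 133) = 7.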